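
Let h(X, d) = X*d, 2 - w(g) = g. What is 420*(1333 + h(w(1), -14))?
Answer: 553980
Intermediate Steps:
w(g) = 2 - g
420*(1333 + h(w(1), -14)) = 420*(1333 + (2 - 1*1)*(-14)) = 420*(1333 + (2 - 1)*(-14)) = 420*(1333 + 1*(-14)) = 420*(1333 - 14) = 420*1319 = 553980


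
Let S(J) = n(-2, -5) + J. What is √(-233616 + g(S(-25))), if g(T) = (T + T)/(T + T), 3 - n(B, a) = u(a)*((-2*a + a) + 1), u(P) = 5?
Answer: I*√233615 ≈ 483.34*I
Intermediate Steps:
n(B, a) = -2 + 5*a (n(B, a) = 3 - 5*((-2*a + a) + 1) = 3 - 5*(-a + 1) = 3 - 5*(1 - a) = 3 - (5 - 5*a) = 3 + (-5 + 5*a) = -2 + 5*a)
S(J) = -27 + J (S(J) = (-2 + 5*(-5)) + J = (-2 - 25) + J = -27 + J)
g(T) = 1 (g(T) = (2*T)/((2*T)) = (2*T)*(1/(2*T)) = 1)
√(-233616 + g(S(-25))) = √(-233616 + 1) = √(-233615) = I*√233615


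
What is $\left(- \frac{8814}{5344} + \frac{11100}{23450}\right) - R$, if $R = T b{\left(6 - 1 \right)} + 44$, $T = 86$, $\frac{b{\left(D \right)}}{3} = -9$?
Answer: $\frac{2853243005}{1253168} \approx 2276.8$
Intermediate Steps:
$b{\left(D \right)} = -27$ ($b{\left(D \right)} = 3 \left(-9\right) = -27$)
$R = -2278$ ($R = 86 \left(-27\right) + 44 = -2322 + 44 = -2278$)
$\left(- \frac{8814}{5344} + \frac{11100}{23450}\right) - R = \left(- \frac{8814}{5344} + \frac{11100}{23450}\right) - -2278 = \left(\left(-8814\right) \frac{1}{5344} + 11100 \cdot \frac{1}{23450}\right) + 2278 = \left(- \frac{4407}{2672} + \frac{222}{469}\right) + 2278 = - \frac{1473699}{1253168} + 2278 = \frac{2853243005}{1253168}$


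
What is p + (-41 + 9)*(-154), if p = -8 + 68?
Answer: 4988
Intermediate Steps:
p = 60
p + (-41 + 9)*(-154) = 60 + (-41 + 9)*(-154) = 60 - 32*(-154) = 60 + 4928 = 4988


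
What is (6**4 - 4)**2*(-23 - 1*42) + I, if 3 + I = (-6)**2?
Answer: -108502127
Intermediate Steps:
I = 33 (I = -3 + (-6)**2 = -3 + 36 = 33)
(6**4 - 4)**2*(-23 - 1*42) + I = (6**4 - 4)**2*(-23 - 1*42) + 33 = (1296 - 4)**2*(-23 - 42) + 33 = 1292**2*(-65) + 33 = 1669264*(-65) + 33 = -108502160 + 33 = -108502127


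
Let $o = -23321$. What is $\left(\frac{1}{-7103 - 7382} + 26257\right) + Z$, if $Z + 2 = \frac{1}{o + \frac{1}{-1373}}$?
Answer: $\frac{12177222460814811}{463805846990} \approx 26255.0$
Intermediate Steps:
$Z = - \frac{64040841}{32019734}$ ($Z = -2 + \frac{1}{-23321 + \frac{1}{-1373}} = -2 + \frac{1}{-23321 - \frac{1}{1373}} = -2 + \frac{1}{- \frac{32019734}{1373}} = -2 - \frac{1373}{32019734} = - \frac{64040841}{32019734} \approx -2.0$)
$\left(\frac{1}{-7103 - 7382} + 26257\right) + Z = \left(\frac{1}{-7103 - 7382} + 26257\right) - \frac{64040841}{32019734} = \left(\frac{1}{-14485} + 26257\right) - \frac{64040841}{32019734} = \left(- \frac{1}{14485} + 26257\right) - \frac{64040841}{32019734} = \frac{380332644}{14485} - \frac{64040841}{32019734} = \frac{12177222460814811}{463805846990}$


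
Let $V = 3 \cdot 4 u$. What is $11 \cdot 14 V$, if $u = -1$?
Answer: $-1848$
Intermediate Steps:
$V = -12$ ($V = 3 \cdot 4 \left(-1\right) = 12 \left(-1\right) = -12$)
$11 \cdot 14 V = 11 \cdot 14 \left(-12\right) = 154 \left(-12\right) = -1848$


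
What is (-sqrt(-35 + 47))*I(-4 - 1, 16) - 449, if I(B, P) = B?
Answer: -449 + 10*sqrt(3) ≈ -431.68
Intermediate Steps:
(-sqrt(-35 + 47))*I(-4 - 1, 16) - 449 = (-sqrt(-35 + 47))*(-4 - 1) - 449 = -sqrt(12)*(-5) - 449 = -2*sqrt(3)*(-5) - 449 = 10*sqrt(3) - 449 = -449 + 10*sqrt(3)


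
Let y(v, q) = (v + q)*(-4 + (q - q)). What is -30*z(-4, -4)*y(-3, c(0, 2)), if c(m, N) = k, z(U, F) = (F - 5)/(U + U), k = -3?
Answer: -810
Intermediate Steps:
z(U, F) = (-5 + F)/(2*U) (z(U, F) = (-5 + F)/((2*U)) = (-5 + F)*(1/(2*U)) = (-5 + F)/(2*U))
c(m, N) = -3
y(v, q) = -4*q - 4*v (y(v, q) = (q + v)*(-4 + 0) = (q + v)*(-4) = -4*q - 4*v)
-30*z(-4, -4)*y(-3, c(0, 2)) = -30*(½)*(-5 - 4)/(-4)*(-4*(-3) - 4*(-3)) = -30*(½)*(-¼)*(-9)*(12 + 12) = -135*24/4 = -30*27 = -810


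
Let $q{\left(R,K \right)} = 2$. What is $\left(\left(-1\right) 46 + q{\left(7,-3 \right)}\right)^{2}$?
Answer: $1936$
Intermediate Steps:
$\left(\left(-1\right) 46 + q{\left(7,-3 \right)}\right)^{2} = \left(\left(-1\right) 46 + 2\right)^{2} = \left(-46 + 2\right)^{2} = \left(-44\right)^{2} = 1936$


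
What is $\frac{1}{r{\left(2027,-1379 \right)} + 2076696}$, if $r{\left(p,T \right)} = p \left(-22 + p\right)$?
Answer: $\frac{1}{6140831} \approx 1.6284 \cdot 10^{-7}$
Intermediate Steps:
$\frac{1}{r{\left(2027,-1379 \right)} + 2076696} = \frac{1}{2027 \left(-22 + 2027\right) + 2076696} = \frac{1}{2027 \cdot 2005 + 2076696} = \frac{1}{4064135 + 2076696} = \frac{1}{6140831}$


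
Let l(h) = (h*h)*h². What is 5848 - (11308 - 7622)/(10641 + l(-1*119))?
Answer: 586392297445/100272281 ≈ 5848.0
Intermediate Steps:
l(h) = h⁴ (l(h) = h²*h² = h⁴)
5848 - (11308 - 7622)/(10641 + l(-1*119)) = 5848 - (11308 - 7622)/(10641 + (-1*119)⁴) = 5848 - 3686/(10641 + (-119)⁴) = 5848 - 3686/(10641 + 200533921) = 5848 - 3686/200544562 = 5848 - 1*1843/100272281 = 5848 - 1843/100272281 = 586392297445/100272281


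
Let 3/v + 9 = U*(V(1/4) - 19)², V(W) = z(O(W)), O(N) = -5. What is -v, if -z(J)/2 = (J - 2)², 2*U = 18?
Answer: -1/41064 ≈ -2.4352e-5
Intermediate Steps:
U = 9 (U = (½)*18 = 9)
z(J) = -2*(-2 + J)² (z(J) = -2*(J - 2)² = -2*(-2 + J)²)
V(W) = -98 (V(W) = -2*(-2 - 5)² = -2*(-7)² = -2*49 = -98)
v = 1/41064 (v = 3/(-9 + 9*(-98 - 19)²) = 3/(-9 + 9*(-117)²) = 3/(-9 + 9*13689) = 3/(-9 + 123201) = 3/123192 = 3*(1/123192) = 1/41064 ≈ 2.4352e-5)
-v = -1*1/41064 = -1/41064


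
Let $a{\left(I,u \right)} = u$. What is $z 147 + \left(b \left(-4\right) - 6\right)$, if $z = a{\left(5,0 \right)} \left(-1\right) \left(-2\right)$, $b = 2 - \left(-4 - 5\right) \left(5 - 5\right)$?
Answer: $-14$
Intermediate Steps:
$b = 2$ ($b = 2 - \left(-9\right) 0 = 2 - 0 = 2 + 0 = 2$)
$z = 0$ ($z = 0 \left(-1\right) \left(-2\right) = 0 \left(-2\right) = 0$)
$z 147 + \left(b \left(-4\right) - 6\right) = 0 \cdot 147 + \left(2 \left(-4\right) - 6\right) = 0 - 14 = -14$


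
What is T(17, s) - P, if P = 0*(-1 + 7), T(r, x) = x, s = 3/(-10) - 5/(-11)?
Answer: 17/110 ≈ 0.15455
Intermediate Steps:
s = 17/110 (s = 3*(-1/10) - 5*(-1/11) = -3/10 + 5/11 = 17/110 ≈ 0.15455)
P = 0 (P = 0*6 = 0)
T(17, s) - P = 17/110 - 1*0 = 17/110 + 0 = 17/110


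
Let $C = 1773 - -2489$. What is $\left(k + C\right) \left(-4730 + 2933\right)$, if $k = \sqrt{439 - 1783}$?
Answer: $-7658814 - 14376 i \sqrt{21} \approx -7.6588 \cdot 10^{6} - 65879.0 i$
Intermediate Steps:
$C = 4262$ ($C = 1773 + 2489 = 4262$)
$k = 8 i \sqrt{21}$ ($k = \sqrt{-1344} = 8 i \sqrt{21} \approx 36.661 i$)
$\left(k + C\right) \left(-4730 + 2933\right) = \left(8 i \sqrt{21} + 4262\right) \left(-4730 + 2933\right) = \left(4262 + 8 i \sqrt{21}\right) \left(-1797\right) = -7658814 - 14376 i \sqrt{21}$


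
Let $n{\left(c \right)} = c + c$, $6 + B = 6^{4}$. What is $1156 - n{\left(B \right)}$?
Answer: $-1424$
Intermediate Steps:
$B = 1290$ ($B = -6 + 6^{4} = -6 + 1296 = 1290$)
$n{\left(c \right)} = 2 c$
$1156 - n{\left(B \right)} = 1156 - 2 \cdot 1290 = 1156 - 2580 = -1424$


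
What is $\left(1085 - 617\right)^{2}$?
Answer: $219024$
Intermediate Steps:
$\left(1085 - 617\right)^{2} = 468^{2} = 219024$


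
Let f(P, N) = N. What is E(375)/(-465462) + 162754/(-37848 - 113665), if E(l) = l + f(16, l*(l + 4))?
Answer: -853915832/618627579 ≈ -1.3803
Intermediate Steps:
E(l) = l + l*(4 + l) (E(l) = l + l*(l + 4) = l + l*(4 + l))
E(375)/(-465462) + 162754/(-37848 - 113665) = (375*(5 + 375))/(-465462) + 162754/(-37848 - 113665) = (375*380)*(-1/465462) + 162754/(-151513) = 142500*(-1/465462) + 162754*(-1/151513) = -1250/4083 - 162754/151513 = -853915832/618627579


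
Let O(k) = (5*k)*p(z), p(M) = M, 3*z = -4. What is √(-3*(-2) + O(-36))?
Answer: √246 ≈ 15.684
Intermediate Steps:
z = -4/3 (z = (⅓)*(-4) = -4/3 ≈ -1.3333)
O(k) = -20*k/3 (O(k) = (5*k)*(-4/3) = -20*k/3)
√(-3*(-2) + O(-36)) = √(-3*(-2) - 20/3*(-36)) = √(6 + 240) = √246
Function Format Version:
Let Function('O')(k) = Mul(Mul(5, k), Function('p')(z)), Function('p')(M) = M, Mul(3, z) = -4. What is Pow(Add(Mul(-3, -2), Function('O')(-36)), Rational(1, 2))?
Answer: Pow(246, Rational(1, 2)) ≈ 15.684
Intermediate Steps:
z = Rational(-4, 3) (z = Mul(Rational(1, 3), -4) = Rational(-4, 3) ≈ -1.3333)
Function('O')(k) = Mul(Rational(-20, 3), k) (Function('O')(k) = Mul(Mul(5, k), Rational(-4, 3)) = Mul(Rational(-20, 3), k))
Pow(Add(Mul(-3, -2), Function('O')(-36)), Rational(1, 2)) = Pow(Add(Mul(-3, -2), Mul(Rational(-20, 3), -36)), Rational(1, 2)) = Pow(Add(6, 240), Rational(1, 2)) = Pow(246, Rational(1, 2))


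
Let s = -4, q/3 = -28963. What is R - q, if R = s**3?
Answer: 86825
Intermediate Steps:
q = -86889 (q = 3*(-28963) = -86889)
R = -64 (R = (-4)**3 = -64)
R - q = -64 - 1*(-86889) = -64 + 86889 = 86825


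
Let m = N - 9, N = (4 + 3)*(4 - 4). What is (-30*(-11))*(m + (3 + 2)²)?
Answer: 5280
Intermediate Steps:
N = 0 (N = 7*0 = 0)
m = -9 (m = 0 - 9 = -9)
(-30*(-11))*(m + (3 + 2)²) = (-30*(-11))*(-9 + (3 + 2)²) = 330*(-9 + 5²) = 330*(-9 + 25) = 330*16 = 5280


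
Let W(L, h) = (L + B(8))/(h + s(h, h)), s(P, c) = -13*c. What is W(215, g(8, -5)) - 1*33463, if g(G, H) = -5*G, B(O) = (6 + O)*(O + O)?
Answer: -16061801/480 ≈ -33462.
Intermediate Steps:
B(O) = 2*O*(6 + O) (B(O) = (6 + O)*(2*O) = 2*O*(6 + O))
W(L, h) = -(224 + L)/(12*h) (W(L, h) = (L + 2*8*(6 + 8))/(h - 13*h) = (L + 2*8*14)/((-12*h)) = (L + 224)*(-1/(12*h)) = (224 + L)*(-1/(12*h)) = -(224 + L)/(12*h))
W(215, g(8, -5)) - 1*33463 = (-224 - 1*215)/(12*((-5*8))) - 1*33463 = (1/12)*(-224 - 215)/(-40) - 33463 = (1/12)*(-1/40)*(-439) - 33463 = 439/480 - 33463 = -16061801/480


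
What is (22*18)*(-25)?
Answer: -9900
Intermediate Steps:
(22*18)*(-25) = 396*(-25) = -9900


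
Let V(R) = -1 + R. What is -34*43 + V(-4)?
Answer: -1467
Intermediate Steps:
-34*43 + V(-4) = -34*43 + (-1 - 4) = -1462 - 5 = -1467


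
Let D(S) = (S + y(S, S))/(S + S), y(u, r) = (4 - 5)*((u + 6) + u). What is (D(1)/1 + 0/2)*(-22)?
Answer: 77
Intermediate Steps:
y(u, r) = -6 - 2*u (y(u, r) = -((6 + u) + u) = -(6 + 2*u) = -6 - 2*u)
D(S) = (-6 - S)/(2*S) (D(S) = (S + (-6 - 2*S))/(S + S) = (-6 - S)/((2*S)) = (-6 - S)*(1/(2*S)) = (-6 - S)/(2*S))
(D(1)/1 + 0/2)*(-22) = (((1/2)*(-6 - 1*1)/1)/1 + 0/2)*(-22) = (((1/2)*1*(-6 - 1))*1 + 0*(1/2))*(-22) = (((1/2)*1*(-7))*1 + 0)*(-22) = (-7/2*1 + 0)*(-22) = (-7/2 + 0)*(-22) = -7/2*(-22) = 77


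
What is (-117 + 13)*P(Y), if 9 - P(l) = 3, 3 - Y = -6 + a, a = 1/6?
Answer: -624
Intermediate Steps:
a = ⅙ ≈ 0.16667
Y = 53/6 (Y = 3 - (-6 + ⅙) = 3 - 1*(-35/6) = 3 + 35/6 = 53/6 ≈ 8.8333)
P(l) = 6 (P(l) = 9 - 1*3 = 9 - 3 = 6)
(-117 + 13)*P(Y) = (-117 + 13)*6 = -104*6 = -624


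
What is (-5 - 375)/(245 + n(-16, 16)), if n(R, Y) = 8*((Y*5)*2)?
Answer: -76/305 ≈ -0.24918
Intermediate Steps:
n(R, Y) = 80*Y (n(R, Y) = 8*((5*Y)*2) = 8*(10*Y) = 80*Y)
(-5 - 375)/(245 + n(-16, 16)) = (-5 - 375)/(245 + 80*16) = -380/(245 + 1280) = -380/1525 = -380*1/1525 = -76/305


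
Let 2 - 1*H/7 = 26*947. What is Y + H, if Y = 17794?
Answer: -154546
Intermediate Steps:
H = -172340 (H = 14 - 182*947 = 14 - 7*24622 = 14 - 172354 = -172340)
Y + H = 17794 - 172340 = -154546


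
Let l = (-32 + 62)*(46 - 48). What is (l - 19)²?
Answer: 6241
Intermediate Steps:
l = -60 (l = 30*(-2) = -60)
(l - 19)² = (-60 - 19)² = (-79)² = 6241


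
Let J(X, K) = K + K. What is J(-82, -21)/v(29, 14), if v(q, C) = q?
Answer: -42/29 ≈ -1.4483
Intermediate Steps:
J(X, K) = 2*K
J(-82, -21)/v(29, 14) = (2*(-21))/29 = -42*1/29 = -42/29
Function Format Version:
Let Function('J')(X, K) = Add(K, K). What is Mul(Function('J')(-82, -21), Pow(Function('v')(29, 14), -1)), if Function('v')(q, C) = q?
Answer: Rational(-42, 29) ≈ -1.4483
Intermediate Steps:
Function('J')(X, K) = Mul(2, K)
Mul(Function('J')(-82, -21), Pow(Function('v')(29, 14), -1)) = Mul(Mul(2, -21), Pow(29, -1)) = Mul(-42, Rational(1, 29)) = Rational(-42, 29)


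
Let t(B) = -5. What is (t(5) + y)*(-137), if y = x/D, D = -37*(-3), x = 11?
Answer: 74528/111 ≈ 671.42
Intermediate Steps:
D = 111
y = 11/111 ≈ 0.099099
(t(5) + y)*(-137) = (-5 + 11/111)*(-137) = -544/111*(-137) = 74528/111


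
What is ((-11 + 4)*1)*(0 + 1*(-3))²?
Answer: -63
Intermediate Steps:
((-11 + 4)*1)*(0 + 1*(-3))² = (-7*1)*(0 - 3)² = -7*(-3)² = -7*9 = -63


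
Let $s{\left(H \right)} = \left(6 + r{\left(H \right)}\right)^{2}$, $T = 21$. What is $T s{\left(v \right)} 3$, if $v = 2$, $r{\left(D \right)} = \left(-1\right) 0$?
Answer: $2268$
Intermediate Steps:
$r{\left(D \right)} = 0$
$s{\left(H \right)} = 36$ ($s{\left(H \right)} = \left(6 + 0\right)^{2} = 6^{2} = 36$)
$T s{\left(v \right)} 3 = 21 \cdot 36 \cdot 3 = 756 \cdot 3 = 2268$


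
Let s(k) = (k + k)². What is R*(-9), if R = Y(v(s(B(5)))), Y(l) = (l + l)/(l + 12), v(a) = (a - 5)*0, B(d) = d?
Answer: 0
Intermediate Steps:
s(k) = 4*k² (s(k) = (2*k)² = 4*k²)
v(a) = 0 (v(a) = (-5 + a)*0 = 0)
Y(l) = 2*l/(12 + l) (Y(l) = (2*l)/(12 + l) = 2*l/(12 + l))
R = 0 (R = 2*0/(12 + 0) = 2*0/12 = 2*0*(1/12) = 0)
R*(-9) = 0*(-9) = 0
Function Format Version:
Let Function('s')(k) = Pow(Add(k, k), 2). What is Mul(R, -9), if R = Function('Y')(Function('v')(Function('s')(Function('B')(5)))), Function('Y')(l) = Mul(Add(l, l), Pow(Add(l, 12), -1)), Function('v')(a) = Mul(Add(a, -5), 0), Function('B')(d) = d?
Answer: 0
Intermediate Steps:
Function('s')(k) = Mul(4, Pow(k, 2)) (Function('s')(k) = Pow(Mul(2, k), 2) = Mul(4, Pow(k, 2)))
Function('v')(a) = 0 (Function('v')(a) = Mul(Add(-5, a), 0) = 0)
Function('Y')(l) = Mul(2, l, Pow(Add(12, l), -1)) (Function('Y')(l) = Mul(Mul(2, l), Pow(Add(12, l), -1)) = Mul(2, l, Pow(Add(12, l), -1)))
R = 0 (R = Mul(2, 0, Pow(Add(12, 0), -1)) = Mul(2, 0, Pow(12, -1)) = Mul(2, 0, Rational(1, 12)) = 0)
Mul(R, -9) = Mul(0, -9) = 0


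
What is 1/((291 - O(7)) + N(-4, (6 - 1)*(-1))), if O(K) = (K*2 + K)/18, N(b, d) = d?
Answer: 6/1709 ≈ 0.0035108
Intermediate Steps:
O(K) = K/6 (O(K) = (2*K + K)*(1/18) = (3*K)*(1/18) = K/6)
1/((291 - O(7)) + N(-4, (6 - 1)*(-1))) = 1/((291 - 7/6) + (6 - 1)*(-1)) = 1/((291 - 1*7/6) + 5*(-1)) = 1/((291 - 7/6) - 5) = 1/(1739/6 - 5) = 1/(1709/6) = 6/1709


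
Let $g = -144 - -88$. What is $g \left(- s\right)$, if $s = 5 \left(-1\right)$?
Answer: $-280$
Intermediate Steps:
$s = -5$
$g = -56$ ($g = -144 + 88 = -56$)
$g \left(- s\right) = - 56 \left(\left(-1\right) \left(-5\right)\right) = \left(-56\right) 5 = -280$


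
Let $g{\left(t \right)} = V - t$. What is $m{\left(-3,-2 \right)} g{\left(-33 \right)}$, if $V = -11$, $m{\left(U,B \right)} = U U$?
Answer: $198$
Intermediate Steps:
$m{\left(U,B \right)} = U^{2}$
$g{\left(t \right)} = -11 - t$
$m{\left(-3,-2 \right)} g{\left(-33 \right)} = \left(-3\right)^{2} \left(-11 - -33\right) = 9 \left(-11 + 33\right) = 9 \cdot 22 = 198$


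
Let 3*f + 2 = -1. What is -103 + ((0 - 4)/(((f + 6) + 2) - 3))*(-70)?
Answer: -33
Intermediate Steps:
f = -1 (f = -⅔ + (⅓)*(-1) = -⅔ - ⅓ = -1)
-103 + ((0 - 4)/(((f + 6) + 2) - 3))*(-70) = -103 + ((0 - 4)/(((-1 + 6) + 2) - 3))*(-70) = -103 - 4/((5 + 2) - 3)*(-70) = -103 - 4/(7 - 3)*(-70) = -103 - 4/4*(-70) = -103 - 4*¼*(-70) = -103 - 1*(-70) = -103 + 70 = -33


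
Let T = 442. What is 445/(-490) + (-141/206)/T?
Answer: -4058723/4461548 ≈ -0.90971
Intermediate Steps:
445/(-490) + (-141/206)/T = 445/(-490) - 141/206/442 = 445*(-1/490) - 141*1/206*(1/442) = -89/98 - 141/206*1/442 = -89/98 - 141/91052 = -4058723/4461548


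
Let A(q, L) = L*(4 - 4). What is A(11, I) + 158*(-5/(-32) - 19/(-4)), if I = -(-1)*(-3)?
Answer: 12403/16 ≈ 775.19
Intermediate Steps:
I = -3 (I = -1*3 = -3)
A(q, L) = 0 (A(q, L) = L*0 = 0)
A(11, I) + 158*(-5/(-32) - 19/(-4)) = 0 + 158*(-5/(-32) - 19/(-4)) = 0 + 158*(-5*(-1/32) - 19*(-¼)) = 0 + 158*(5/32 + 19/4) = 0 + 158*(157/32) = 0 + 12403/16 = 12403/16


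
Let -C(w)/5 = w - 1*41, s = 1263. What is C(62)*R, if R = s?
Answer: -132615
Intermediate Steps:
R = 1263
C(w) = 205 - 5*w (C(w) = -5*(w - 1*41) = -5*(w - 41) = -5*(-41 + w) = 205 - 5*w)
C(62)*R = (205 - 5*62)*1263 = (205 - 310)*1263 = -105*1263 = -132615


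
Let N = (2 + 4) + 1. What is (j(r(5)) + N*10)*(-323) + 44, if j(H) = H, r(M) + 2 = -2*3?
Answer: -19982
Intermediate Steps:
r(M) = -8 (r(M) = -2 - 2*3 = -2 - 6 = -8)
N = 7 (N = 6 + 1 = 7)
(j(r(5)) + N*10)*(-323) + 44 = (-8 + 7*10)*(-323) + 44 = (-8 + 70)*(-323) + 44 = 62*(-323) + 44 = -20026 + 44 = -19982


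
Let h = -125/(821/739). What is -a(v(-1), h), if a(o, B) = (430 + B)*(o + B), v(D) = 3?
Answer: 23436012360/674041 ≈ 34769.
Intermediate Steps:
h = -92375/821 (h = -125/(821*(1/739)) = -125/821/739 = -125*739/821 = -92375/821 ≈ -112.52)
a(o, B) = (430 + B)*(B + o)
-a(v(-1), h) = -((-92375/821)**2 + 430*(-92375/821) + 430*3 - 92375/821*3) = -(8533140625/674041 - 39721250/821 + 1290 - 277125/821) = -1*(-23436012360/674041) = 23436012360/674041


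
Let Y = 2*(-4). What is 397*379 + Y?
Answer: 150455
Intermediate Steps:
Y = -8
397*379 + Y = 397*379 - 8 = 150463 - 8 = 150455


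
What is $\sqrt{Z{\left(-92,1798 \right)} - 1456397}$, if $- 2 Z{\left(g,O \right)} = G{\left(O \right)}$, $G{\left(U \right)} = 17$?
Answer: $\frac{i \sqrt{5825622}}{2} \approx 1206.8 i$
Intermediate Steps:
$Z{\left(g,O \right)} = - \frac{17}{2}$ ($Z{\left(g,O \right)} = \left(- \frac{1}{2}\right) 17 = - \frac{17}{2}$)
$\sqrt{Z{\left(-92,1798 \right)} - 1456397} = \sqrt{- \frac{17}{2} - 1456397} = \sqrt{- \frac{2912811}{2}} = \frac{i \sqrt{5825622}}{2}$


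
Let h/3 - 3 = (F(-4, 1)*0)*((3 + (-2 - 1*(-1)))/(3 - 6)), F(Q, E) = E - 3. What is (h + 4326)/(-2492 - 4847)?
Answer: -4335/7339 ≈ -0.59068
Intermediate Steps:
F(Q, E) = -3 + E
h = 9 (h = 9 + 3*(((-3 + 1)*0)*((3 + (-2 - 1*(-1)))/(3 - 6))) = 9 + 3*((-2*0)*((3 + (-2 + 1))/(-3))) = 9 + 3*(0*((3 - 1)*(-⅓))) = 9 + 3*(0*(2*(-⅓))) = 9 + 3*(0*(-⅔)) = 9 + 3*0 = 9 + 0 = 9)
(h + 4326)/(-2492 - 4847) = (9 + 4326)/(-2492 - 4847) = 4335/(-7339) = 4335*(-1/7339) = -4335/7339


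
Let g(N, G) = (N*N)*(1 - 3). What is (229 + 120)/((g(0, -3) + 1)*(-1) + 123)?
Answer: 349/122 ≈ 2.8607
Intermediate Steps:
g(N, G) = -2*N**2 (g(N, G) = N**2*(-2) = -2*N**2)
(229 + 120)/((g(0, -3) + 1)*(-1) + 123) = (229 + 120)/((-2*0**2 + 1)*(-1) + 123) = 349/((-2*0 + 1)*(-1) + 123) = 349/((0 + 1)*(-1) + 123) = 349/(1*(-1) + 123) = 349/(-1 + 123) = 349/122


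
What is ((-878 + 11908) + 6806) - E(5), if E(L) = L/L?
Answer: 17835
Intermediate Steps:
E(L) = 1
((-878 + 11908) + 6806) - E(5) = ((-878 + 11908) + 6806) - 1*1 = (11030 + 6806) - 1 = 17836 - 1 = 17835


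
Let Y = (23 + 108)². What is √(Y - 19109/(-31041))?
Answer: √1837329585790/10347 ≈ 131.00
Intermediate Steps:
Y = 17161 (Y = 131² = 17161)
√(Y - 19109/(-31041)) = √(17161 - 19109/(-31041)) = √(17161 - 19109*(-1/31041)) = √(17161 + 19109/31041) = √(532713710/31041) = √1837329585790/10347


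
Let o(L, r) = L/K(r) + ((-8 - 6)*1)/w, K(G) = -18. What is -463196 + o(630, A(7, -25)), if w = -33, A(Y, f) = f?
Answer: -15286609/33 ≈ -4.6323e+5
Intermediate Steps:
o(L, r) = 14/33 - L/18 (o(L, r) = L/(-18) + ((-8 - 6)*1)/(-33) = L*(-1/18) - 14*1*(-1/33) = -L/18 - 14*(-1/33) = -L/18 + 14/33 = 14/33 - L/18)
-463196 + o(630, A(7, -25)) = -463196 + (14/33 - 1/18*630) = -463196 + (14/33 - 35) = -463196 - 1141/33 = -15286609/33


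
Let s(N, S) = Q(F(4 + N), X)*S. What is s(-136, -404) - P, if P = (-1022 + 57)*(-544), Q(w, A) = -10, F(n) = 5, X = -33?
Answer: -520920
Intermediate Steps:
s(N, S) = -10*S
P = 524960 (P = -965*(-544) = 524960)
s(-136, -404) - P = -10*(-404) - 1*524960 = 4040 - 524960 = -520920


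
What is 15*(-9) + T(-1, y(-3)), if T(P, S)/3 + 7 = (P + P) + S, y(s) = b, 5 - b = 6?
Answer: -165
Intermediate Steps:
b = -1 (b = 5 - 1*6 = 5 - 6 = -1)
y(s) = -1
T(P, S) = -21 + 3*S + 6*P (T(P, S) = -21 + 3*((P + P) + S) = -21 + 3*(2*P + S) = -21 + 3*(S + 2*P) = -21 + (3*S + 6*P) = -21 + 3*S + 6*P)
15*(-9) + T(-1, y(-3)) = 15*(-9) + (-21 + 3*(-1) + 6*(-1)) = -135 + (-21 - 3 - 6) = -135 - 30 = -165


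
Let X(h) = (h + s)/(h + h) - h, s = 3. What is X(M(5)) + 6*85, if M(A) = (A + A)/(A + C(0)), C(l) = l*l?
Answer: 2037/4 ≈ 509.25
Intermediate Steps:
C(l) = l**2
M(A) = 2 (M(A) = (A + A)/(A + 0**2) = (2*A)/(A + 0) = (2*A)/A = 2)
X(h) = -h + (3 + h)/(2*h) (X(h) = (h + 3)/(h + h) - h = (3 + h)/((2*h)) - h = (3 + h)*(1/(2*h)) - h = (3 + h)/(2*h) - h = -h + (3 + h)/(2*h))
X(M(5)) + 6*85 = (1/2 - 1*2 + (3/2)/2) + 6*85 = (1/2 - 2 + (3/2)*(1/2)) + 510 = (1/2 - 2 + 3/4) + 510 = -3/4 + 510 = 2037/4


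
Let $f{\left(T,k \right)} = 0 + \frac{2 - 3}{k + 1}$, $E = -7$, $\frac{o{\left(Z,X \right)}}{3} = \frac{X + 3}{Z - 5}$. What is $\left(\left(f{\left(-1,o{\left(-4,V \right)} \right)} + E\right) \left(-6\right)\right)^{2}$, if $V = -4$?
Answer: $\frac{8649}{4} \approx 2162.3$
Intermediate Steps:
$o{\left(Z,X \right)} = \frac{3 \left(3 + X\right)}{-5 + Z}$ ($o{\left(Z,X \right)} = 3 \frac{X + 3}{Z - 5} = 3 \frac{3 + X}{-5 + Z} = \frac{3 \left(3 + X\right)}{-5 + Z}$)
$f{\left(T,k \right)} = - \frac{1}{1 + k}$ ($f{\left(T,k \right)} = 0 - \frac{1}{1 + k} = - \frac{1}{1 + k}$)
$\left(\left(f{\left(-1,o{\left(-4,V \right)} \right)} + E\right) \left(-6\right)\right)^{2} = \left(\left(- \frac{1}{1 + \frac{3 \left(3 - 4\right)}{-5 - 4}} - 7\right) \left(-6\right)\right)^{2} = \left(\left(- \frac{1}{1 + 3 \frac{1}{-9} \left(-1\right)} - 7\right) \left(-6\right)\right)^{2} = \left(\left(- \frac{1}{1 + 3 \left(- \frac{1}{9}\right) \left(-1\right)} - 7\right) \left(-6\right)\right)^{2} = \left(\left(- \frac{1}{1 + \frac{1}{3}} - 7\right) \left(-6\right)\right)^{2} = \left(\left(- \frac{1}{\frac{4}{3}} - 7\right) \left(-6\right)\right)^{2} = \left(\left(\left(-1\right) \frac{3}{4} - 7\right) \left(-6\right)\right)^{2} = \left(\left(- \frac{3}{4} - 7\right) \left(-6\right)\right)^{2} = \left(\left(- \frac{31}{4}\right) \left(-6\right)\right)^{2} = \left(\frac{93}{2}\right)^{2} = \frac{8649}{4}$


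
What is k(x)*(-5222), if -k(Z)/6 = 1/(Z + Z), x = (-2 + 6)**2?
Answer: 7833/8 ≈ 979.13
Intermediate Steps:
x = 16 (x = 4**2 = 16)
k(Z) = -3/Z (k(Z) = -6/(Z + Z) = -6*1/(2*Z) = -3/Z)
k(x)*(-5222) = -3/16*(-5222) = 7833/8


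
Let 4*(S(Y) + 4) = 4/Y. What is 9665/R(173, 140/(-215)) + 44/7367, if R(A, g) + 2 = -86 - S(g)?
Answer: -1993555944/17010403 ≈ -117.20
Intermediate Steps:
S(Y) = -4 + 1/Y (S(Y) = -4 + (4/Y)/4 = -4 + 1/Y)
R(A, g) = -84 - 1/g (R(A, g) = -2 + (-86 - (-4 + 1/g)) = -2 + (-86 + (4 - 1/g)) = -2 + (-82 - 1/g) = -84 - 1/g)
9665/R(173, 140/(-215)) + 44/7367 = 9665/(-84 - 1/(140/(-215))) + 44/7367 = 9665/(-84 - 1/(140*(-1/215))) + 44*(1/7367) = 9665/(-84 - 1/(-28/43)) + 44/7367 = 9665/(-84 - 1*(-43/28)) + 44/7367 = 9665/(-84 + 43/28) + 44/7367 = 9665/(-2309/28) + 44/7367 = 9665*(-28/2309) + 44/7367 = -270620/2309 + 44/7367 = -1993555944/17010403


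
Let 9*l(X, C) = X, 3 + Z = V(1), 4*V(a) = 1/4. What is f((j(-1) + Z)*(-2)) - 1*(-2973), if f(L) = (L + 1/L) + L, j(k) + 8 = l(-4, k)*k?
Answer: 164005021/54396 ≈ 3015.0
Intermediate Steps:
V(a) = 1/16 (V(a) = (1/4)/4 = (1/4)*(1/4) = 1/16)
Z = -47/16 (Z = -3 + 1/16 = -47/16 ≈ -2.9375)
l(X, C) = X/9
j(k) = -8 - 4*k/9 (j(k) = -8 + ((1/9)*(-4))*k = -8 - 4*k/9)
f(L) = 1/L + 2*L
f((j(-1) + Z)*(-2)) - 1*(-2973) = (1/(((-8 - 4/9*(-1)) - 47/16)*(-2)) + 2*(((-8 - 4/9*(-1)) - 47/16)*(-2))) - 1*(-2973) = (1/(((-8 + 4/9) - 47/16)*(-2)) + 2*(((-8 + 4/9) - 47/16)*(-2))) + 2973 = (1/((-68/9 - 47/16)*(-2)) + 2*((-68/9 - 47/16)*(-2))) + 2973 = (1/(-1511/144*(-2)) + 2*(-1511/144*(-2))) + 2973 = (1/(1511/72) + 2*(1511/72)) + 2973 = (72/1511 + 1511/36) + 2973 = 2285713/54396 + 2973 = 164005021/54396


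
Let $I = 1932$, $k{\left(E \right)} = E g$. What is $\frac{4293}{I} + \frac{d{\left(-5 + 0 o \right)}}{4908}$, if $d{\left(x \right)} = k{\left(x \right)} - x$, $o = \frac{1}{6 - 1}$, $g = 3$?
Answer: $\frac{1754227}{790188} \approx 2.22$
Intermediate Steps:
$o = \frac{1}{5} \approx 0.2$
$k{\left(E \right)} = 3 E$ ($k{\left(E \right)} = E 3 = 3 E$)
$d{\left(x \right)} = 2 x$ ($d{\left(x \right)} = 3 x - x = 2 x$)
$\frac{4293}{I} + \frac{d{\left(-5 + 0 o \right)}}{4908} = \frac{4293}{1932} + \frac{2 \left(-5 + 0 \cdot \frac{1}{5}\right)}{4908} = 4293 \cdot \frac{1}{1932} + 2 \left(-5 + 0\right) \frac{1}{4908} = \frac{1431}{644} + 2 \left(-5\right) \frac{1}{4908} = \frac{1431}{644} - \frac{5}{2454} = \frac{1754227}{790188}$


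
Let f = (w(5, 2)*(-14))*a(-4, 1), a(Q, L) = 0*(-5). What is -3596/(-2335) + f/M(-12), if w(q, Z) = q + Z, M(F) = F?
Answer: 3596/2335 ≈ 1.5400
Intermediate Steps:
w(q, Z) = Z + q
a(Q, L) = 0
f = 0 (f = ((2 + 5)*(-14))*0 = (7*(-14))*0 = -98*0 = 0)
-3596/(-2335) + f/M(-12) = -3596/(-2335) + 0/(-12) = -3596*(-1/2335) + 0*(-1/12) = 3596/2335 + 0 = 3596/2335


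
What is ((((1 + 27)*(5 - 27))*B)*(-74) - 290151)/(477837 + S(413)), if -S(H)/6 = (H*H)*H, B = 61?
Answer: -2490473/422192145 ≈ -0.0058989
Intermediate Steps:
S(H) = -6*H³ (S(H) = -6*H*H*H = -6*H²*H = -6*H³)
((((1 + 27)*(5 - 27))*B)*(-74) - 290151)/(477837 + S(413)) = ((((1 + 27)*(5 - 27))*61)*(-74) - 290151)/(477837 - 6*413³) = (((28*(-22))*61)*(-74) - 290151)/(477837 - 6*70444997) = (-616*61*(-74) - 290151)/(477837 - 422669982) = (-37576*(-74) - 290151)/(-422192145) = (2780624 - 290151)*(-1/422192145) = 2490473*(-1/422192145) = -2490473/422192145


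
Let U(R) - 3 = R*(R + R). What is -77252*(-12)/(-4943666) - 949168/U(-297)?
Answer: -346851147928/62297607099 ≈ -5.5676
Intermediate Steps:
U(R) = 3 + 2*R² (U(R) = 3 + R*(R + R) = 3 + R*(2*R) = 3 + 2*R²)
-77252*(-12)/(-4943666) - 949168/U(-297) = -77252*(-12)/(-4943666) - 949168/(3 + 2*(-297)²) = 927024*(-1/4943666) - 949168/(3 + 2*88209) = -66216/353119 - 949168/(3 + 176418) = -66216/353119 - 949168/176421 = -346851147928/62297607099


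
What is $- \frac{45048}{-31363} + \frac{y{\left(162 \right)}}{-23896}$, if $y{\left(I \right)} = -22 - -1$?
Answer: $\frac{1077125631}{749450248} \approx 1.4372$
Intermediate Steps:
$y{\left(I \right)} = -21$ ($y{\left(I \right)} = -22 + 1 = -21$)
$- \frac{45048}{-31363} + \frac{y{\left(162 \right)}}{-23896} = - \frac{45048}{-31363} - \frac{21}{-23896} = \left(-45048\right) \left(- \frac{1}{31363}\right) - - \frac{21}{23896} = \frac{45048}{31363} + \frac{21}{23896} = \frac{1077125631}{749450248}$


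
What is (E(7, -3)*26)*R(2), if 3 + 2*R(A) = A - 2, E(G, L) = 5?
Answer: -195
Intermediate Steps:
R(A) = -5/2 + A/2 (R(A) = -3/2 + (A - 2)/2 = -3/2 + (-2 + A)/2 = -3/2 + (-1 + A/2) = -5/2 + A/2)
(E(7, -3)*26)*R(2) = (5*26)*(-5/2 + (1/2)*2) = 130*(-5/2 + 1) = 130*(-3/2) = -195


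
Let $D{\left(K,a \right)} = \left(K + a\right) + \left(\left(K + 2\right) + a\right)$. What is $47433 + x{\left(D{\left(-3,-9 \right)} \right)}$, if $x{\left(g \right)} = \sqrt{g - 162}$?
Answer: $47433 + 2 i \sqrt{46} \approx 47433.0 + 13.565 i$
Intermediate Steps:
$D{\left(K,a \right)} = 2 + 2 K + 2 a$ ($D{\left(K,a \right)} = \left(K + a\right) + \left(\left(2 + K\right) + a\right) = \left(K + a\right) + \left(2 + K + a\right) = 2 + 2 K + 2 a$)
$x{\left(g \right)} = \sqrt{-162 + g}$
$47433 + x{\left(D{\left(-3,-9 \right)} \right)} = 47433 + \sqrt{-162 + \left(2 + 2 \left(-3\right) + 2 \left(-9\right)\right)} = 47433 + \sqrt{-162 - 22} = 47433 + \sqrt{-184} = 47433 + 2 i \sqrt{46}$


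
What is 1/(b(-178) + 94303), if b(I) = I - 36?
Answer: 1/94089 ≈ 1.0628e-5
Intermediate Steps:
b(I) = -36 + I
1/(b(-178) + 94303) = 1/((-36 - 178) + 94303) = 1/(-214 + 94303) = 1/94089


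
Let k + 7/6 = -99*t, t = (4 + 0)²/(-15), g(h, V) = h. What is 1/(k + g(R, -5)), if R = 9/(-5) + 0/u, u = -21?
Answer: 30/3079 ≈ 0.0097434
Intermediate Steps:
R = -9/5 (R = 9/(-5) + 0/(-21) = 9*(-⅕) + 0*(-1/21) = -9/5 + 0 = -9/5 ≈ -1.8000)
t = -16/15 (t = 4²*(-1/15) = 16*(-1/15) = -16/15 ≈ -1.0667)
k = 3133/30 (k = -7/6 - 99*(-16/15) = -7/6 + 528/5 = 3133/30 ≈ 104.43)
1/(k + g(R, -5)) = 1/(3133/30 - 9/5) = 1/(3079/30) = 30/3079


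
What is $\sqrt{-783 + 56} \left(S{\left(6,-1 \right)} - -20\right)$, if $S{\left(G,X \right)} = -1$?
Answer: $19 i \sqrt{727} \approx 512.3 i$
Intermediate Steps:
$\sqrt{-783 + 56} \left(S{\left(6,-1 \right)} - -20\right) = \sqrt{-783 + 56} \left(-1 - -20\right) = \sqrt{-727} \left(-1 + 20\right) = i \sqrt{727} \cdot 19 = 19 i \sqrt{727}$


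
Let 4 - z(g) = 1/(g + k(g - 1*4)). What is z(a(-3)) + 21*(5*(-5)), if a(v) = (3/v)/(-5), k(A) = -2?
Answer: -4684/9 ≈ -520.44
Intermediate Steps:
a(v) = -3/(5*v) (a(v) = (3/v)*(-1/5) = -3/(5*v))
z(g) = 4 - 1/(-2 + g) (z(g) = 4 - 1/(g - 2) = 4 - 1/(-2 + g))
z(a(-3)) + 21*(5*(-5)) = (-9 + 4*(-3/5/(-3)))/(-2 - 3/5/(-3)) + 21*(5*(-5)) = (-9 + 4*(-3/5*(-1/3)))/(-2 - 3/5*(-1/3)) + 21*(-25) = (-9 + 4*(1/5))/(-2 + 1/5) - 525 = (-9 + 4/5)/(-9/5) - 525 = -5/9*(-41/5) - 525 = 41/9 - 525 = -4684/9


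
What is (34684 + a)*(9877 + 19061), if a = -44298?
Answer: -278209932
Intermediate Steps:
(34684 + a)*(9877 + 19061) = (34684 - 44298)*(9877 + 19061) = -9614*28938 = -278209932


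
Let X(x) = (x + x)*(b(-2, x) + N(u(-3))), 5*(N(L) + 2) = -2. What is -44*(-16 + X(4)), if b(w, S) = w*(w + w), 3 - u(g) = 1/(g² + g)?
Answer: -6336/5 ≈ -1267.2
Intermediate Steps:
u(g) = 3 - 1/(g + g²) (u(g) = 3 - 1/(g² + g) = 3 - 1/(g + g²))
b(w, S) = 2*w² (b(w, S) = w*(2*w) = 2*w²)
N(L) = -12/5 (N(L) = -2 + (⅕)*(-2) = -2 - ⅖ = -12/5)
X(x) = 56*x/5 (X(x) = (x + x)*(2*(-2)² - 12/5) = (2*x)*(2*4 - 12/5) = (2*x)*(8 - 12/5) = (2*x)*(28/5) = 56*x/5)
-44*(-16 + X(4)) = -44*(-16 + (56/5)*4) = -44*(-16 + 224/5) = -44*144/5 = -6336/5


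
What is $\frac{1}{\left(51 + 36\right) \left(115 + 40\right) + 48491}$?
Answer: $\frac{1}{61976} \approx 1.6135 \cdot 10^{-5}$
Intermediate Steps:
$\frac{1}{\left(51 + 36\right) \left(115 + 40\right) + 48491} = \frac{1}{87 \cdot 155 + 48491} = \frac{1}{13485 + 48491} = \frac{1}{61976}$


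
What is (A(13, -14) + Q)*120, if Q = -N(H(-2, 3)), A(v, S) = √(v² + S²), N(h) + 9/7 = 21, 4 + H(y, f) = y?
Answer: -16560/7 + 120*√365 ≈ -73.118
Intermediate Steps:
H(y, f) = -4 + y
N(h) = 138/7 (N(h) = -9/7 + 21 = 138/7)
A(v, S) = √(S² + v²)
Q = -138/7 (Q = -1*138/7 = -138/7 ≈ -19.714)
(A(13, -14) + Q)*120 = (√((-14)² + 13²) - 138/7)*120 = (√(196 + 169) - 138/7)*120 = (√365 - 138/7)*120 = (-138/7 + √365)*120 = -16560/7 + 120*√365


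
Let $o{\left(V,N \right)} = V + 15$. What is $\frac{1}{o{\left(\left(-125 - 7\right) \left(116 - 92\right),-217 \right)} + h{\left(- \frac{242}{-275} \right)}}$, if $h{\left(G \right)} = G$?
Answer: $- \frac{25}{78803} \approx -0.00031725$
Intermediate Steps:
$o{\left(V,N \right)} = 15 + V$
$\frac{1}{o{\left(\left(-125 - 7\right) \left(116 - 92\right),-217 \right)} + h{\left(- \frac{242}{-275} \right)}} = \frac{1}{\left(15 + \left(-125 - 7\right) \left(116 - 92\right)\right) - \frac{242}{-275}} = \frac{1}{\left(15 - 3168\right) - - \frac{22}{25}} = \frac{1}{\left(15 - 3168\right) + \frac{22}{25}} = \frac{1}{-3153 + \frac{22}{25}} = \frac{1}{- \frac{78803}{25}} = - \frac{25}{78803}$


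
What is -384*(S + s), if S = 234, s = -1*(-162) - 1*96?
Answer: -115200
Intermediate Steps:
s = 66 (s = 162 - 96 = 66)
-384*(S + s) = -384*(234 + 66) = -384*300 = -115200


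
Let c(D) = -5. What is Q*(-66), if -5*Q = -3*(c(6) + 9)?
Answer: -792/5 ≈ -158.40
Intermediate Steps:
Q = 12/5 (Q = -(-3)*(-5 + 9)/5 = -(-3)*4/5 = -1/5*(-12) = 12/5 ≈ 2.4000)
Q*(-66) = (12/5)*(-66) = -792/5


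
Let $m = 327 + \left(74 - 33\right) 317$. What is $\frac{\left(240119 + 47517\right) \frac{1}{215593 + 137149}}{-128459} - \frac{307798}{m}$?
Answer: $- \frac{3486804769950327}{150937218529318} \approx -23.101$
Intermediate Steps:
$m = 13324$ ($m = 327 + \left(74 - 33\right) 317 = 327 + 41 \cdot 317 = 327 + 12997 = 13324$)
$\frac{\left(240119 + 47517\right) \frac{1}{215593 + 137149}}{-128459} - \frac{307798}{m} = \frac{\left(240119 + 47517\right) \frac{1}{215593 + 137149}}{-128459} - \frac{307798}{13324} = \frac{287636}{352742} \left(- \frac{1}{128459}\right) - \frac{153899}{6662} = 287636 \cdot \frac{1}{352742} \left(- \frac{1}{128459}\right) - \frac{153899}{6662} = \frac{143818}{176371} \left(- \frac{1}{128459}\right) - \frac{153899}{6662} = - \frac{143818}{22656442289} - \frac{153899}{6662} = - \frac{3486804769950327}{150937218529318}$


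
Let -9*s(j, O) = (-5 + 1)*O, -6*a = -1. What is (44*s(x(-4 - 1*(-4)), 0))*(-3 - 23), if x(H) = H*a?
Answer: 0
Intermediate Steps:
a = ⅙ (a = -(-1)*1*1/6 = -(-1)/6 = -⅙*(-1) = ⅙ ≈ 0.16667)
x(H) = H/6 (x(H) = H*(⅙) = H/6)
s(j, O) = 4*O/9 (s(j, O) = -(-5 + 1)*O/9 = -(-4)*O/9 = 4*O/9)
(44*s(x(-4 - 1*(-4)), 0))*(-3 - 23) = (44*((4/9)*0))*(-3 - 23) = (44*0)*(-26) = 0*(-26) = 0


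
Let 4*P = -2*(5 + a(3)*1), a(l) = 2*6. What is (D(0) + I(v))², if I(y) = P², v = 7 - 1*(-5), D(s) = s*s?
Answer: 83521/16 ≈ 5220.1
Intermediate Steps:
a(l) = 12
D(s) = s²
P = -17/2 (P = (-2*(5 + 12*1))/4 = (-2*(5 + 12))/4 = (-2*17)/4 = (¼)*(-34) = -17/2 ≈ -8.5000)
v = 12 (v = 7 + 5 = 12)
I(y) = 289/4 (I(y) = (-17/2)² = 289/4)
(D(0) + I(v))² = (0² + 289/4)² = (0 + 289/4)² = (289/4)² = 83521/16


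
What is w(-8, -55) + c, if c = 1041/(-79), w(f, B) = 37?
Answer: 1882/79 ≈ 23.823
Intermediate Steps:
c = -1041/79 (c = 1041*(-1/79) = -1041/79 ≈ -13.177)
w(-8, -55) + c = 37 - 1041/79 = 1882/79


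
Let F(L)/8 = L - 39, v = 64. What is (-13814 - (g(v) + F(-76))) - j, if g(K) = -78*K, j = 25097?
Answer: -32999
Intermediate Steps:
F(L) = -312 + 8*L (F(L) = 8*(L - 39) = 8*(-39 + L) = -312 + 8*L)
(-13814 - (g(v) + F(-76))) - j = (-13814 - (-78*64 + (-312 + 8*(-76)))) - 1*25097 = (-13814 - (-4992 + (-312 - 608))) - 25097 = (-13814 - (-4992 - 920)) - 25097 = (-13814 - 1*(-5912)) - 25097 = (-13814 + 5912) - 25097 = -7902 - 25097 = -32999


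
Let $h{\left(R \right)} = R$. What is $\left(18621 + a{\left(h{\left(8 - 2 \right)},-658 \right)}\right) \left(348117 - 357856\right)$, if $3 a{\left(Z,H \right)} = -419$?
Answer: $- \frac{539969116}{3} \approx -1.7999 \cdot 10^{8}$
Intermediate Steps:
$a{\left(Z,H \right)} = - \frac{419}{3}$ ($a{\left(Z,H \right)} = \frac{1}{3} \left(-419\right) = - \frac{419}{3}$)
$\left(18621 + a{\left(h{\left(8 - 2 \right)},-658 \right)}\right) \left(348117 - 357856\right) = \left(18621 - \frac{419}{3}\right) \left(348117 - 357856\right) = \frac{55444}{3} \left(-9739\right) = - \frac{539969116}{3}$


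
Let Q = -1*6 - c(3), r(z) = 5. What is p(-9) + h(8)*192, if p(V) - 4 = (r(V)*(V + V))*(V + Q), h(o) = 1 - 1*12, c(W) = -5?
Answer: -1208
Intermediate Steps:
h(o) = -11 (h(o) = 1 - 12 = -11)
Q = -1 (Q = -1*6 - 1*(-5) = -6 + 5 = -1)
p(V) = 4 + 10*V*(-1 + V) (p(V) = 4 + (5*(V + V))*(V - 1) = 4 + (5*(2*V))*(-1 + V) = 4 + (10*V)*(-1 + V) = 4 + 10*V*(-1 + V))
p(-9) + h(8)*192 = (4 - 10*(-9) + 10*(-9)²) - 11*192 = (4 + 90 + 10*81) - 2112 = (4 + 90 + 810) - 2112 = 904 - 2112 = -1208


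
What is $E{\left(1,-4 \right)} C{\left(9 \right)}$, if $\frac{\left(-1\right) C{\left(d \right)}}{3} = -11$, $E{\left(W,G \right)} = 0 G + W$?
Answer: $33$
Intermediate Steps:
$E{\left(W,G \right)} = W$ ($E{\left(W,G \right)} = 0 + W = W$)
$C{\left(d \right)} = 33$ ($C{\left(d \right)} = \left(-3\right) \left(-11\right) = 33$)
$E{\left(1,-4 \right)} C{\left(9 \right)} = 1 \cdot 33 = 33$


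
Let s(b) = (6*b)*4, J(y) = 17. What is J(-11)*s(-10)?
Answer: -4080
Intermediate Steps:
s(b) = 24*b
J(-11)*s(-10) = 17*(24*(-10)) = 17*(-240) = -4080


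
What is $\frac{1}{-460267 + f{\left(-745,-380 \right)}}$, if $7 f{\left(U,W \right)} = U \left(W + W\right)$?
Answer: $- \frac{7}{2655669} \approx -2.6359 \cdot 10^{-6}$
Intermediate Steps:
$f{\left(U,W \right)} = \frac{2 U W}{7}$ ($f{\left(U,W \right)} = \frac{U \left(W + W\right)}{7} = \frac{U 2 W}{7} = \frac{2 U W}{7}$)
$\frac{1}{-460267 + f{\left(-745,-380 \right)}} = \frac{1}{-460267 + \frac{2}{7} \left(-745\right) \left(-380\right)} = \frac{1}{-460267 + \frac{566200}{7}} = \frac{1}{- \frac{2655669}{7}} = - \frac{7}{2655669}$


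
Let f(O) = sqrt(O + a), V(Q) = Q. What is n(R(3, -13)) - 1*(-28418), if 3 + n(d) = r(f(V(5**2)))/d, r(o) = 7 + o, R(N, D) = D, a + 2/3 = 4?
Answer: 369388/13 - sqrt(255)/39 ≈ 28414.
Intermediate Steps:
a = 10/3 (a = -2/3 + 4 = 10/3 ≈ 3.3333)
f(O) = sqrt(10/3 + O) (f(O) = sqrt(O + 10/3) = sqrt(10/3 + O))
n(d) = -3 + (7 + sqrt(255)/3)/d (n(d) = -3 + (7 + sqrt(30 + 9*5**2)/3)/d = -3 + (7 + sqrt(30 + 9*25)/3)/d = -3 + (7 + sqrt(30 + 225)/3)/d = -3 + (7 + sqrt(255)/3)/d)
n(R(3, -13)) - 1*(-28418) = (1/3)*(21 + sqrt(255) - 9*(-13))/(-13) - 1*(-28418) = (1/3)*(-1/13)*(21 + sqrt(255) + 117) + 28418 = (1/3)*(-1/13)*(138 + sqrt(255)) + 28418 = (-46/13 - sqrt(255)/39) + 28418 = 369388/13 - sqrt(255)/39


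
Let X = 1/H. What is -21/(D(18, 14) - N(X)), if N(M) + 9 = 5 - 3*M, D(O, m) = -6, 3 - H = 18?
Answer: 105/11 ≈ 9.5455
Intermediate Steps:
H = -15 (H = 3 - 1*18 = 3 - 18 = -15)
X = -1/15 (X = 1/(-15) = -1/15 ≈ -0.066667)
N(M) = -4 - 3*M (N(M) = -9 + (5 - 3*M) = -4 - 3*M)
-21/(D(18, 14) - N(X)) = -21/(-6 - (-4 - 3*(-1/15))) = -21/(-6 - (-4 + ⅕)) = -21/(-6 - 1*(-19/5)) = -21/(-6 + 19/5) = -21/(-11/5) = -21*(-5/11) = 105/11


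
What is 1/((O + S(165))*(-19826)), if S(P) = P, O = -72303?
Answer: 1/1430207988 ≈ 6.9920e-10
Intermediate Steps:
1/((O + S(165))*(-19826)) = 1/((-72303 + 165)*(-19826)) = -1/19826/(-72138) = -1/72138*(-1/19826) = 1/1430207988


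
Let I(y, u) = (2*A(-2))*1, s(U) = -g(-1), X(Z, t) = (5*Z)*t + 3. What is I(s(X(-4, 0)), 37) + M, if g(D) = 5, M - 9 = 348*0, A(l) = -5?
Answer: -1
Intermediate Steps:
M = 9 (M = 9 + 348*0 = 9 + 0 = 9)
X(Z, t) = 3 + 5*Z*t (X(Z, t) = 5*Z*t + 3 = 3 + 5*Z*t)
s(U) = -5 (s(U) = -1*5 = -5)
I(y, u) = -10 (I(y, u) = (2*(-5))*1 = -10*1 = -10)
I(s(X(-4, 0)), 37) + M = -10 + 9 = -1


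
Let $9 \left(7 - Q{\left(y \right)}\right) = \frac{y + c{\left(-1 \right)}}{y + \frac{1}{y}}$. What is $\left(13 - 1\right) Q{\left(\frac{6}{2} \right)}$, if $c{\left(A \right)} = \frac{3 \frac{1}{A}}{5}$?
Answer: $\frac{2076}{25} \approx 83.04$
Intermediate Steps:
$c{\left(A \right)} = \frac{3}{5 A}$ ($c{\left(A \right)} = \frac{3}{A} \frac{1}{5} = \frac{3}{5 A}$)
$Q{\left(y \right)} = 7 - \frac{- \frac{3}{5} + y}{9 \left(y + \frac{1}{y}\right)}$ ($Q{\left(y \right)} = 7 - \frac{\left(y + \frac{3}{5 \left(-1\right)}\right) \frac{1}{y + \frac{1}{y}}}{9} = 7 - \frac{\left(y + \frac{3}{5} \left(-1\right)\right) \frac{1}{y + \frac{1}{y}}}{9} = 7 - \frac{\left(y - \frac{3}{5}\right) \frac{1}{y + \frac{1}{y}}}{9} = 7 - \frac{\left(- \frac{3}{5} + y\right) \frac{1}{y + \frac{1}{y}}}{9} = 7 - \frac{\frac{1}{y + \frac{1}{y}} \left(- \frac{3}{5} + y\right)}{9} = 7 - \frac{- \frac{3}{5} + y}{9 \left(y + \frac{1}{y}\right)}$)
$\left(13 - 1\right) Q{\left(\frac{6}{2} \right)} = \left(13 - 1\right) \frac{315 + 3 \cdot \frac{6}{2} + 310 \left(\frac{6}{2}\right)^{2}}{45 \left(1 + \left(\frac{6}{2}\right)^{2}\right)} = 12 \frac{315 + 3 \cdot 6 \cdot \frac{1}{2} + 310 \left(6 \cdot \frac{1}{2}\right)^{2}}{45 \left(1 + \left(6 \cdot \frac{1}{2}\right)^{2}\right)} = 12 \frac{315 + 3 \cdot 3 + 310 \cdot 3^{2}}{45 \left(1 + 3^{2}\right)} = 12 \frac{315 + 9 + 310 \cdot 9}{45 \left(1 + 9\right)} = 12 \frac{315 + 9 + 2790}{45 \cdot 10} = 12 \cdot \frac{1}{45} \cdot \frac{1}{10} \cdot 3114 = 12 \cdot \frac{173}{25} = \frac{2076}{25}$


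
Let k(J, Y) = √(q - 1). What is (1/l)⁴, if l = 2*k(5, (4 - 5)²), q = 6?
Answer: 1/400 ≈ 0.0025000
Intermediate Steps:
k(J, Y) = √5 (k(J, Y) = √(6 - 1) = √5)
l = 2*√5 ≈ 4.4721
(1/l)⁴ = (1/(2*√5))⁴ = (√5/10)⁴ = 1/400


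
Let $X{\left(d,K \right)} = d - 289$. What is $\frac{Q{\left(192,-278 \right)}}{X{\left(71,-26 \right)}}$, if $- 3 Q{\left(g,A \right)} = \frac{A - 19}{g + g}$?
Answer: $- \frac{33}{27904} \approx -0.0011826$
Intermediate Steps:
$Q{\left(g,A \right)} = - \frac{-19 + A}{6 g}$ ($Q{\left(g,A \right)} = - \frac{\left(A - 19\right) \frac{1}{g + g}}{3} = - \frac{\left(-19 + A\right) \frac{1}{2 g}}{3} = - \frac{\frac{1}{2} \frac{1}{g} \left(-19 + A\right)}{3} = - \frac{-19 + A}{6 g}$)
$X{\left(d,K \right)} = -289 + d$
$\frac{Q{\left(192,-278 \right)}}{X{\left(71,-26 \right)}} = \frac{\frac{1}{6} \cdot \frac{1}{192} \left(19 - -278\right)}{-289 + 71} = \frac{\frac{1}{6} \cdot \frac{1}{192} \left(19 + 278\right)}{-218} = \frac{1}{6} \cdot \frac{1}{192} \cdot 297 \left(- \frac{1}{218}\right) = \frac{33}{128} \left(- \frac{1}{218}\right) = - \frac{33}{27904}$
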